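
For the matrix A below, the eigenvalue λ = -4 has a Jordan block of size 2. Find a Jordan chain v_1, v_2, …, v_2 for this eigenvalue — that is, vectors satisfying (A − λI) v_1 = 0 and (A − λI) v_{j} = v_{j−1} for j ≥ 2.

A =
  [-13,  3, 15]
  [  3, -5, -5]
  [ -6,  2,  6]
A Jordan chain for λ = -4 of length 2:
v_1 = (-9, 3, -6)ᵀ
v_2 = (1, 0, 0)ᵀ

Let N = A − (-4)·I. We want v_2 with N^2 v_2 = 0 but N^1 v_2 ≠ 0; then v_{j-1} := N · v_j for j = 2, …, 2.

Pick v_2 = (1, 0, 0)ᵀ.
Then v_1 = N · v_2 = (-9, 3, -6)ᵀ.

Sanity check: (A − (-4)·I) v_1 = (0, 0, 0)ᵀ = 0. ✓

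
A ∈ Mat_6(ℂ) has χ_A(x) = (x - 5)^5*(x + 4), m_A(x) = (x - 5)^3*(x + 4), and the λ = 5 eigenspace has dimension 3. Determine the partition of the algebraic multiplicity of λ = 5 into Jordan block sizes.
Block sizes for λ = 5: [3, 1, 1]

Step 1 — from the characteristic polynomial, algebraic multiplicity of λ = 5 is 5. From dim ker(A − (5)·I) = 3, there are exactly 3 Jordan blocks for λ = 5.
Step 2 — from the minimal polynomial, the factor (x − 5)^3 tells us the largest block for λ = 5 has size 3.
Step 3 — with total size 5, 3 blocks, and largest block 3, the block sizes (in nonincreasing order) are [3, 1, 1].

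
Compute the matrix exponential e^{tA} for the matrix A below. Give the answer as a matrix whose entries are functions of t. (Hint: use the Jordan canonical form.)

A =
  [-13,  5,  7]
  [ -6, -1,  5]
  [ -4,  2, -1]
e^{tA} =
  [3*t^2*exp(-5*t) - 8*t*exp(-5*t) + exp(-5*t), -3*t^2*exp(-5*t) + 5*t*exp(-5*t), -3*t^2*exp(-5*t)/2 + 7*t*exp(-5*t)]
  [2*t^2*exp(-5*t) - 6*t*exp(-5*t), -2*t^2*exp(-5*t) + 4*t*exp(-5*t) + exp(-5*t), -t^2*exp(-5*t) + 5*t*exp(-5*t)]
  [2*t^2*exp(-5*t) - 4*t*exp(-5*t), -2*t^2*exp(-5*t) + 2*t*exp(-5*t), -t^2*exp(-5*t) + 4*t*exp(-5*t) + exp(-5*t)]

Strategy: write A = P · J · P⁻¹ where J is a Jordan canonical form, so e^{tA} = P · e^{tJ} · P⁻¹, and e^{tJ} can be computed block-by-block.

A has Jordan form
J =
  [-5,  1,  0]
  [ 0, -5,  1]
  [ 0,  0, -5]
(up to reordering of blocks).

Per-block formulas:
  For a 3×3 Jordan block J_3(-5): exp(t · J_3(-5)) = e^(-5t)·(I + t·N + (t^2/2)·N^2), where N is the 3×3 nilpotent shift.

After assembling e^{tJ} and conjugating by P, we get:

e^{tA} =
  [3*t^2*exp(-5*t) - 8*t*exp(-5*t) + exp(-5*t), -3*t^2*exp(-5*t) + 5*t*exp(-5*t), -3*t^2*exp(-5*t)/2 + 7*t*exp(-5*t)]
  [2*t^2*exp(-5*t) - 6*t*exp(-5*t), -2*t^2*exp(-5*t) + 4*t*exp(-5*t) + exp(-5*t), -t^2*exp(-5*t) + 5*t*exp(-5*t)]
  [2*t^2*exp(-5*t) - 4*t*exp(-5*t), -2*t^2*exp(-5*t) + 2*t*exp(-5*t), -t^2*exp(-5*t) + 4*t*exp(-5*t) + exp(-5*t)]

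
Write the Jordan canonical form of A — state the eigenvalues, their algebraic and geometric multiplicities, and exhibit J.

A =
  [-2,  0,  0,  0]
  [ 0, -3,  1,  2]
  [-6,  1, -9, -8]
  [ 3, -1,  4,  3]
J_1(-5) ⊕ J_2(-2) ⊕ J_1(-2)

The characteristic polynomial is
  det(x·I − A) = x^4 + 11*x^3 + 42*x^2 + 68*x + 40 = (x + 2)^3*(x + 5)

Eigenvalues and multiplicities (the geometric multiplicity of λ is n − rank(A − λI), which equals the number of Jordan blocks for λ):
  λ = -5: algebraic multiplicity = 1, geometric multiplicity = 1
  λ = -2: algebraic multiplicity = 3, geometric multiplicity = 2

Determining the block sizes for each eigenvalue:
  λ = -5: one block (gm = 1), so the single block has size am = 1 → block sizes [1]
  λ = -2: 2 blocks summing to 3 forces exactly one block of size 2 and the rest size 1 → block sizes [2, 1]

Assembling the blocks gives a Jordan form
J =
  [-5,  0,  0,  0]
  [ 0, -2,  1,  0]
  [ 0,  0, -2,  0]
  [ 0,  0,  0, -2]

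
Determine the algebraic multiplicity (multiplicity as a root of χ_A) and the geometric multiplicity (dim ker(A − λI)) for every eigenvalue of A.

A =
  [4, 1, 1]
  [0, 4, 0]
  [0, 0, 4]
λ = 4: alg = 3, geom = 2

Step 1 — factor the characteristic polynomial to read off the algebraic multiplicities:
  χ_A(x) = (x - 4)^3

Step 2 — compute geometric multiplicities via the rank-nullity identity g(λ) = n − rank(A − λI):
  rank(A − (4)·I) = 1, so dim ker(A − (4)·I) = n − 1 = 2

Summary:
  λ = 4: algebraic multiplicity = 3, geometric multiplicity = 2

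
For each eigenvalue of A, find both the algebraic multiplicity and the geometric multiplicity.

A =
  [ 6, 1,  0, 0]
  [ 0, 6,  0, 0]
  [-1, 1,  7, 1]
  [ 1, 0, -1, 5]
λ = 6: alg = 4, geom = 2

Step 1 — factor the characteristic polynomial to read off the algebraic multiplicities:
  χ_A(x) = (x - 6)^4

Step 2 — compute geometric multiplicities via the rank-nullity identity g(λ) = n − rank(A − λI):
  rank(A − (6)·I) = 2, so dim ker(A − (6)·I) = n − 2 = 2

Summary:
  λ = 6: algebraic multiplicity = 4, geometric multiplicity = 2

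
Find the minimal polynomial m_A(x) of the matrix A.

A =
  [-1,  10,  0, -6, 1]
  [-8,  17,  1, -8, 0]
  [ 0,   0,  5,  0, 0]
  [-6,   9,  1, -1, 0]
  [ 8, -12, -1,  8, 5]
x^3 - 15*x^2 + 75*x - 125

The characteristic polynomial is χ_A(x) = (x - 5)^5, so the eigenvalues are known. The minimal polynomial is
  m_A(x) = Π_λ (x − λ)^{k_λ}
where k_λ is the size of the *largest* Jordan block for λ (equivalently, the smallest k with (A − λI)^k v = 0 for every generalised eigenvector v of λ).

  λ = 5: largest Jordan block has size 3, contributing (x − 5)^3

So m_A(x) = (x - 5)^3 = x^3 - 15*x^2 + 75*x - 125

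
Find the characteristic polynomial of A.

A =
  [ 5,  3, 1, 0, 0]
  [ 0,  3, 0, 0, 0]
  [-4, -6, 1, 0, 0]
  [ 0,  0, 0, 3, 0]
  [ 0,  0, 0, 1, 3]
x^5 - 15*x^4 + 90*x^3 - 270*x^2 + 405*x - 243

Expanding det(x·I − A) (e.g. by cofactor expansion or by noting that A is similar to its Jordan form J, which has the same characteristic polynomial as A) gives
  χ_A(x) = x^5 - 15*x^4 + 90*x^3 - 270*x^2 + 405*x - 243
which factors as (x - 3)^5. The eigenvalues (with algebraic multiplicities) are λ = 3 with multiplicity 5.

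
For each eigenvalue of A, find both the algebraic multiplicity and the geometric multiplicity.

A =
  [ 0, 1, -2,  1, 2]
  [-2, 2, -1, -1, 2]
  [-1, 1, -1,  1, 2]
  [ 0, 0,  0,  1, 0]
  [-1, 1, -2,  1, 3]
λ = 1: alg = 5, geom = 3

Step 1 — factor the characteristic polynomial to read off the algebraic multiplicities:
  χ_A(x) = (x - 1)^5

Step 2 — compute geometric multiplicities via the rank-nullity identity g(λ) = n − rank(A − λI):
  rank(A − (1)·I) = 2, so dim ker(A − (1)·I) = n − 2 = 3

Summary:
  λ = 1: algebraic multiplicity = 5, geometric multiplicity = 3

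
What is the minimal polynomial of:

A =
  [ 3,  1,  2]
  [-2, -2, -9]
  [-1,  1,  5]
x^3 - 6*x^2 + 12*x - 8

The characteristic polynomial is χ_A(x) = (x - 2)^3, so the eigenvalues are known. The minimal polynomial is
  m_A(x) = Π_λ (x − λ)^{k_λ}
where k_λ is the size of the *largest* Jordan block for λ (equivalently, the smallest k with (A − λI)^k v = 0 for every generalised eigenvector v of λ).

  λ = 2: largest Jordan block has size 3, contributing (x − 2)^3

So m_A(x) = (x - 2)^3 = x^3 - 6*x^2 + 12*x - 8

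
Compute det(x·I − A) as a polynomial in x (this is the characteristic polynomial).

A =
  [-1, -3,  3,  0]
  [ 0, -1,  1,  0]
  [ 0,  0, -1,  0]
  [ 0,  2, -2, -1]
x^4 + 4*x^3 + 6*x^2 + 4*x + 1

Expanding det(x·I − A) (e.g. by cofactor expansion or by noting that A is similar to its Jordan form J, which has the same characteristic polynomial as A) gives
  χ_A(x) = x^4 + 4*x^3 + 6*x^2 + 4*x + 1
which factors as (x + 1)^4. The eigenvalues (with algebraic multiplicities) are λ = -1 with multiplicity 4.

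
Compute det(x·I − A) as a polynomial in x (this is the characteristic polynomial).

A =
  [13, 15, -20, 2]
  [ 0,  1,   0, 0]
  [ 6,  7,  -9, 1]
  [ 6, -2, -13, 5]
x^4 - 10*x^3 + 33*x^2 - 40*x + 16

Expanding det(x·I − A) (e.g. by cofactor expansion or by noting that A is similar to its Jordan form J, which has the same characteristic polynomial as A) gives
  χ_A(x) = x^4 - 10*x^3 + 33*x^2 - 40*x + 16
which factors as (x - 4)^2*(x - 1)^2. The eigenvalues (with algebraic multiplicities) are λ = 1 with multiplicity 2, λ = 4 with multiplicity 2.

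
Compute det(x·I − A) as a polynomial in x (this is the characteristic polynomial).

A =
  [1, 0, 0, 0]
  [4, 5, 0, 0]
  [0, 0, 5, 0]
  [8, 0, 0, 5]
x^4 - 16*x^3 + 90*x^2 - 200*x + 125

Expanding det(x·I − A) (e.g. by cofactor expansion or by noting that A is similar to its Jordan form J, which has the same characteristic polynomial as A) gives
  χ_A(x) = x^4 - 16*x^3 + 90*x^2 - 200*x + 125
which factors as (x - 5)^3*(x - 1). The eigenvalues (with algebraic multiplicities) are λ = 1 with multiplicity 1, λ = 5 with multiplicity 3.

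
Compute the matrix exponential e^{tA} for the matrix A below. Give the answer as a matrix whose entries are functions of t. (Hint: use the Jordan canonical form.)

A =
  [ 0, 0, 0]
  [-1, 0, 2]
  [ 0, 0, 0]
e^{tA} =
  [1, 0, 0]
  [-t, 1, 2*t]
  [0, 0, 1]

Strategy: write A = P · J · P⁻¹ where J is a Jordan canonical form, so e^{tA} = P · e^{tJ} · P⁻¹, and e^{tJ} can be computed block-by-block.

A has Jordan form
J =
  [0, 1, 0]
  [0, 0, 0]
  [0, 0, 0]
(up to reordering of blocks).

Per-block formulas:
  For a 1×1 block at λ = 0: exp(t · [0]) = [e^(0t)].
  For a 2×2 Jordan block J_2(0): exp(t · J_2(0)) = e^(0t)·(I + t·N), where N is the 2×2 nilpotent shift.

After assembling e^{tJ} and conjugating by P, we get:

e^{tA} =
  [1, 0, 0]
  [-t, 1, 2*t]
  [0, 0, 1]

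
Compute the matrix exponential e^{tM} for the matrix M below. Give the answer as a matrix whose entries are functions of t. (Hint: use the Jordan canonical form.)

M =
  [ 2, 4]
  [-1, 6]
e^{tM} =
  [-2*t*exp(4*t) + exp(4*t), 4*t*exp(4*t)]
  [-t*exp(4*t), 2*t*exp(4*t) + exp(4*t)]

Strategy: write M = P · J · P⁻¹ where J is a Jordan canonical form, so e^{tM} = P · e^{tJ} · P⁻¹, and e^{tJ} can be computed block-by-block.

M has Jordan form
J =
  [4, 1]
  [0, 4]
(up to reordering of blocks).

Per-block formulas:
  For a 2×2 Jordan block J_2(4): exp(t · J_2(4)) = e^(4t)·(I + t·N), where N is the 2×2 nilpotent shift.

After assembling e^{tJ} and conjugating by P, we get:

e^{tM} =
  [-2*t*exp(4*t) + exp(4*t), 4*t*exp(4*t)]
  [-t*exp(4*t), 2*t*exp(4*t) + exp(4*t)]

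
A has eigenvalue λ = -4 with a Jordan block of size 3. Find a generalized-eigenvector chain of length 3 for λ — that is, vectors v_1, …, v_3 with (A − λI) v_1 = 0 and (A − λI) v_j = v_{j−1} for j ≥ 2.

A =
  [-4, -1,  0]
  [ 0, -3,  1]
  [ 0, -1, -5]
A Jordan chain for λ = -4 of length 3:
v_1 = (-1, 0, 0)ᵀ
v_2 = (-1, 1, -1)ᵀ
v_3 = (0, 1, 0)ᵀ

Let N = A − (-4)·I. We want v_3 with N^3 v_3 = 0 but N^2 v_3 ≠ 0; then v_{j-1} := N · v_j for j = 3, …, 2.

Pick v_3 = (0, 1, 0)ᵀ.
Then v_2 = N · v_3 = (-1, 1, -1)ᵀ.
Then v_1 = N · v_2 = (-1, 0, 0)ᵀ.

Sanity check: (A − (-4)·I) v_1 = (0, 0, 0)ᵀ = 0. ✓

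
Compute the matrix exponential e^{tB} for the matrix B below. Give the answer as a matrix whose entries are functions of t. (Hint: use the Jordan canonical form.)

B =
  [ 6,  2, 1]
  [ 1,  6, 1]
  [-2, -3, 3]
e^{tB} =
  [t^2*exp(5*t)/2 + t*exp(5*t) + exp(5*t), t^2*exp(5*t)/2 + 2*t*exp(5*t), t^2*exp(5*t)/2 + t*exp(5*t)]
  [t*exp(5*t), t*exp(5*t) + exp(5*t), t*exp(5*t)]
  [-t^2*exp(5*t)/2 - 2*t*exp(5*t), -t^2*exp(5*t)/2 - 3*t*exp(5*t), -t^2*exp(5*t)/2 - 2*t*exp(5*t) + exp(5*t)]

Strategy: write B = P · J · P⁻¹ where J is a Jordan canonical form, so e^{tB} = P · e^{tJ} · P⁻¹, and e^{tJ} can be computed block-by-block.

B has Jordan form
J =
  [5, 1, 0]
  [0, 5, 1]
  [0, 0, 5]
(up to reordering of blocks).

Per-block formulas:
  For a 3×3 Jordan block J_3(5): exp(t · J_3(5)) = e^(5t)·(I + t·N + (t^2/2)·N^2), where N is the 3×3 nilpotent shift.

After assembling e^{tJ} and conjugating by P, we get:

e^{tB} =
  [t^2*exp(5*t)/2 + t*exp(5*t) + exp(5*t), t^2*exp(5*t)/2 + 2*t*exp(5*t), t^2*exp(5*t)/2 + t*exp(5*t)]
  [t*exp(5*t), t*exp(5*t) + exp(5*t), t*exp(5*t)]
  [-t^2*exp(5*t)/2 - 2*t*exp(5*t), -t^2*exp(5*t)/2 - 3*t*exp(5*t), -t^2*exp(5*t)/2 - 2*t*exp(5*t) + exp(5*t)]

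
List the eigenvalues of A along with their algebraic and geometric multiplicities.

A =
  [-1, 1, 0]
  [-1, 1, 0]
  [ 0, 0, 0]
λ = 0: alg = 3, geom = 2

Step 1 — factor the characteristic polynomial to read off the algebraic multiplicities:
  χ_A(x) = x^3

Step 2 — compute geometric multiplicities via the rank-nullity identity g(λ) = n − rank(A − λI):
  rank(A − (0)·I) = 1, so dim ker(A − (0)·I) = n − 1 = 2

Summary:
  λ = 0: algebraic multiplicity = 3, geometric multiplicity = 2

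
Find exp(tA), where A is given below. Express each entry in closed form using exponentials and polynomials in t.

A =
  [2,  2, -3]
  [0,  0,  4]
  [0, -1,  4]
e^{tA} =
  [exp(2*t), -t^2*exp(2*t)/2 + 2*t*exp(2*t), t^2*exp(2*t) - 3*t*exp(2*t)]
  [0, -2*t*exp(2*t) + exp(2*t), 4*t*exp(2*t)]
  [0, -t*exp(2*t), 2*t*exp(2*t) + exp(2*t)]

Strategy: write A = P · J · P⁻¹ where J is a Jordan canonical form, so e^{tA} = P · e^{tJ} · P⁻¹, and e^{tJ} can be computed block-by-block.

A has Jordan form
J =
  [2, 1, 0]
  [0, 2, 1]
  [0, 0, 2]
(up to reordering of blocks).

Per-block formulas:
  For a 3×3 Jordan block J_3(2): exp(t · J_3(2)) = e^(2t)·(I + t·N + (t^2/2)·N^2), where N is the 3×3 nilpotent shift.

After assembling e^{tJ} and conjugating by P, we get:

e^{tA} =
  [exp(2*t), -t^2*exp(2*t)/2 + 2*t*exp(2*t), t^2*exp(2*t) - 3*t*exp(2*t)]
  [0, -2*t*exp(2*t) + exp(2*t), 4*t*exp(2*t)]
  [0, -t*exp(2*t), 2*t*exp(2*t) + exp(2*t)]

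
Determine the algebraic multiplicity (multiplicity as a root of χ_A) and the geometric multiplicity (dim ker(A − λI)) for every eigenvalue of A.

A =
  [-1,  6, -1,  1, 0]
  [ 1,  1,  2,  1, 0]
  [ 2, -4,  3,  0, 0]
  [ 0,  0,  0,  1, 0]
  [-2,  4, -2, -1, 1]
λ = 1: alg = 5, geom = 2

Step 1 — factor the characteristic polynomial to read off the algebraic multiplicities:
  χ_A(x) = (x - 1)^5

Step 2 — compute geometric multiplicities via the rank-nullity identity g(λ) = n − rank(A − λI):
  rank(A − (1)·I) = 3, so dim ker(A − (1)·I) = n − 3 = 2

Summary:
  λ = 1: algebraic multiplicity = 5, geometric multiplicity = 2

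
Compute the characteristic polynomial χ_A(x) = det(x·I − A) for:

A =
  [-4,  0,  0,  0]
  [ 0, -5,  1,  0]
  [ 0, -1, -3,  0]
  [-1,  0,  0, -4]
x^4 + 16*x^3 + 96*x^2 + 256*x + 256

Expanding det(x·I − A) (e.g. by cofactor expansion or by noting that A is similar to its Jordan form J, which has the same characteristic polynomial as A) gives
  χ_A(x) = x^4 + 16*x^3 + 96*x^2 + 256*x + 256
which factors as (x + 4)^4. The eigenvalues (with algebraic multiplicities) are λ = -4 with multiplicity 4.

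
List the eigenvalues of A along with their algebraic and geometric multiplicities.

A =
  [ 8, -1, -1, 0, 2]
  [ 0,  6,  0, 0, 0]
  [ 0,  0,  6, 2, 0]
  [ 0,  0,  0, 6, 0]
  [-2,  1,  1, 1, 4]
λ = 6: alg = 5, geom = 3

Step 1 — factor the characteristic polynomial to read off the algebraic multiplicities:
  χ_A(x) = (x - 6)^5

Step 2 — compute geometric multiplicities via the rank-nullity identity g(λ) = n − rank(A − λI):
  rank(A − (6)·I) = 2, so dim ker(A − (6)·I) = n − 2 = 3

Summary:
  λ = 6: algebraic multiplicity = 5, geometric multiplicity = 3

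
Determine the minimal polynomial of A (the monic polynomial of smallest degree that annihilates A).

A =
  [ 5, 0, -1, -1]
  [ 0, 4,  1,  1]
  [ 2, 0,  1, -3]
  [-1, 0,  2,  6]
x^3 - 12*x^2 + 48*x - 64

The characteristic polynomial is χ_A(x) = (x - 4)^4, so the eigenvalues are known. The minimal polynomial is
  m_A(x) = Π_λ (x − λ)^{k_λ}
where k_λ is the size of the *largest* Jordan block for λ (equivalently, the smallest k with (A − λI)^k v = 0 for every generalised eigenvector v of λ).

  λ = 4: largest Jordan block has size 3, contributing (x − 4)^3

So m_A(x) = (x - 4)^3 = x^3 - 12*x^2 + 48*x - 64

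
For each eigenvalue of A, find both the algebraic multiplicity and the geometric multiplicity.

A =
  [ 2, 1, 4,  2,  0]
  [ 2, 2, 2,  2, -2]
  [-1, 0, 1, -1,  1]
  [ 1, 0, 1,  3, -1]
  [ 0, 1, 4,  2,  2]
λ = 2: alg = 5, geom = 3

Step 1 — factor the characteristic polynomial to read off the algebraic multiplicities:
  χ_A(x) = (x - 2)^5

Step 2 — compute geometric multiplicities via the rank-nullity identity g(λ) = n − rank(A − λI):
  rank(A − (2)·I) = 2, so dim ker(A − (2)·I) = n − 2 = 3

Summary:
  λ = 2: algebraic multiplicity = 5, geometric multiplicity = 3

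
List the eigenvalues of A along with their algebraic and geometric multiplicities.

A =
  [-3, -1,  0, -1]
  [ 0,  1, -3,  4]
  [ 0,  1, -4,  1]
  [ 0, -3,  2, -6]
λ = -3: alg = 4, geom = 2

Step 1 — factor the characteristic polynomial to read off the algebraic multiplicities:
  χ_A(x) = (x + 3)^4

Step 2 — compute geometric multiplicities via the rank-nullity identity g(λ) = n − rank(A − λI):
  rank(A − (-3)·I) = 2, so dim ker(A − (-3)·I) = n − 2 = 2

Summary:
  λ = -3: algebraic multiplicity = 4, geometric multiplicity = 2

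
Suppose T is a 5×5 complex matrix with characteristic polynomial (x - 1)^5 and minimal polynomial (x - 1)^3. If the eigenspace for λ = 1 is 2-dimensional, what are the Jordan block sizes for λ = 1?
Block sizes for λ = 1: [3, 2]

Step 1 — from the characteristic polynomial, algebraic multiplicity of λ = 1 is 5. From dim ker(T − (1)·I) = 2, there are exactly 2 Jordan blocks for λ = 1.
Step 2 — from the minimal polynomial, the factor (x − 1)^3 tells us the largest block for λ = 1 has size 3.
Step 3 — with total size 5, 2 blocks, and largest block 3, the block sizes (in nonincreasing order) are [3, 2].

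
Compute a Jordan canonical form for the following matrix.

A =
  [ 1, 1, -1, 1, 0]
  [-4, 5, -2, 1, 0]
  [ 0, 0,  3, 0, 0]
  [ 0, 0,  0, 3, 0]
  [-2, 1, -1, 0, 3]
J_3(3) ⊕ J_1(3) ⊕ J_1(3)

The characteristic polynomial is
  det(x·I − A) = x^5 - 15*x^4 + 90*x^3 - 270*x^2 + 405*x - 243 = (x - 3)^5

Eigenvalues and multiplicities (the geometric multiplicity of λ is n − rank(A − λI), which equals the number of Jordan blocks for λ):
  λ = 3: algebraic multiplicity = 5, geometric multiplicity = 3

Determining the block sizes for each eigenvalue:
  λ = 3: with am = 5 and gm = 3, the partition is not yet determined (e.g. several partitions of 5 into 3 parts exist). Let N = A − (3)·I. Computing rank(N^1) = 2, rank(N^2) = 1, rank(N^3) = 0; the number of blocks of size ≥ j is rank(N^{j−1}) − rank(N^j), giving [3, 1, 1]. So we have 1 block(s) of size 3, 2 block(s) of size 1 → block sizes [3, 1, 1]

Assembling the blocks gives a Jordan form
J =
  [3, 1, 0, 0, 0]
  [0, 3, 1, 0, 0]
  [0, 0, 3, 0, 0]
  [0, 0, 0, 3, 0]
  [0, 0, 0, 0, 3]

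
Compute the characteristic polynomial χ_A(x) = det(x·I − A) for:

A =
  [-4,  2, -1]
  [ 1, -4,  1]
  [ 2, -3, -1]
x^3 + 9*x^2 + 27*x + 27

Expanding det(x·I − A) (e.g. by cofactor expansion or by noting that A is similar to its Jordan form J, which has the same characteristic polynomial as A) gives
  χ_A(x) = x^3 + 9*x^2 + 27*x + 27
which factors as (x + 3)^3. The eigenvalues (with algebraic multiplicities) are λ = -3 with multiplicity 3.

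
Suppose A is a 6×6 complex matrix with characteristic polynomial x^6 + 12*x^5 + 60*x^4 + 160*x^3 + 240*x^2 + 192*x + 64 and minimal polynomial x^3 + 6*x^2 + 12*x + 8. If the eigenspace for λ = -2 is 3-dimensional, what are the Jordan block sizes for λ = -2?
Block sizes for λ = -2: [3, 2, 1]

Step 1 — from the characteristic polynomial, algebraic multiplicity of λ = -2 is 6. From dim ker(A − (-2)·I) = 3, there are exactly 3 Jordan blocks for λ = -2.
Step 2 — from the minimal polynomial, the factor (x + 2)^3 tells us the largest block for λ = -2 has size 3.
Step 3 — with total size 6, 3 blocks, and largest block 3, the block sizes (in nonincreasing order) are [3, 2, 1].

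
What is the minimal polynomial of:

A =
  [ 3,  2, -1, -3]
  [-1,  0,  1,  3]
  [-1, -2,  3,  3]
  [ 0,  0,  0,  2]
x^2 - 4*x + 4

The characteristic polynomial is χ_A(x) = (x - 2)^4, so the eigenvalues are known. The minimal polynomial is
  m_A(x) = Π_λ (x − λ)^{k_λ}
where k_λ is the size of the *largest* Jordan block for λ (equivalently, the smallest k with (A − λI)^k v = 0 for every generalised eigenvector v of λ).

  λ = 2: largest Jordan block has size 2, contributing (x − 2)^2

So m_A(x) = (x - 2)^2 = x^2 - 4*x + 4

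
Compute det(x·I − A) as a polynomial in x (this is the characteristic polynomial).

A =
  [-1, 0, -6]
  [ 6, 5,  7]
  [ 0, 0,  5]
x^3 - 9*x^2 + 15*x + 25

Expanding det(x·I − A) (e.g. by cofactor expansion or by noting that A is similar to its Jordan form J, which has the same characteristic polynomial as A) gives
  χ_A(x) = x^3 - 9*x^2 + 15*x + 25
which factors as (x - 5)^2*(x + 1). The eigenvalues (with algebraic multiplicities) are λ = -1 with multiplicity 1, λ = 5 with multiplicity 2.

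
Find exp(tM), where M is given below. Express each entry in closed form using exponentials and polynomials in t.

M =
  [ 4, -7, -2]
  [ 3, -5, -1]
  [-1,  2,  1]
e^{tM} =
  [-3*t^2/2 + 4*t + 1, 3*t^2/2 - 7*t, -3*t^2/2 - 2*t]
  [-t^2 + 3*t, t^2 - 5*t + 1, -t^2 - t]
  [t^2/2 - t, -t^2/2 + 2*t, t^2/2 + t + 1]

Strategy: write M = P · J · P⁻¹ where J is a Jordan canonical form, so e^{tM} = P · e^{tJ} · P⁻¹, and e^{tJ} can be computed block-by-block.

M has Jordan form
J =
  [0, 1, 0]
  [0, 0, 1]
  [0, 0, 0]
(up to reordering of blocks).

Per-block formulas:
  For a 3×3 Jordan block J_3(0): exp(t · J_3(0)) = e^(0t)·(I + t·N + (t^2/2)·N^2), where N is the 3×3 nilpotent shift.

After assembling e^{tJ} and conjugating by P, we get:

e^{tM} =
  [-3*t^2/2 + 4*t + 1, 3*t^2/2 - 7*t, -3*t^2/2 - 2*t]
  [-t^2 + 3*t, t^2 - 5*t + 1, -t^2 - t]
  [t^2/2 - t, -t^2/2 + 2*t, t^2/2 + t + 1]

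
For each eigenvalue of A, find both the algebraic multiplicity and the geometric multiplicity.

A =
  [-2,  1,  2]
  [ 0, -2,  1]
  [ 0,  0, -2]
λ = -2: alg = 3, geom = 1

Step 1 — factor the characteristic polynomial to read off the algebraic multiplicities:
  χ_A(x) = (x + 2)^3

Step 2 — compute geometric multiplicities via the rank-nullity identity g(λ) = n − rank(A − λI):
  rank(A − (-2)·I) = 2, so dim ker(A − (-2)·I) = n − 2 = 1

Summary:
  λ = -2: algebraic multiplicity = 3, geometric multiplicity = 1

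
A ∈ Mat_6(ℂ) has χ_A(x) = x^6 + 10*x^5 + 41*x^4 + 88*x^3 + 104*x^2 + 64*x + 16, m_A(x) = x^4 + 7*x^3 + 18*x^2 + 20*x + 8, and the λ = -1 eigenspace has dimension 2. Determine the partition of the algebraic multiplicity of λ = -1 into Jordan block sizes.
Block sizes for λ = -1: [1, 1]

Step 1 — from the characteristic polynomial, algebraic multiplicity of λ = -1 is 2. From dim ker(A − (-1)·I) = 2, there are exactly 2 Jordan blocks for λ = -1.
Step 2 — from the minimal polynomial, the factor (x + 1) tells us the largest block for λ = -1 has size 1.
Step 3 — with total size 2, 2 blocks, and largest block 1, the block sizes (in nonincreasing order) are [1, 1].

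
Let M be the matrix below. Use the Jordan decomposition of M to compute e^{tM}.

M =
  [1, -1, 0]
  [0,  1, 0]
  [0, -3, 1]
e^{tM} =
  [exp(t), -t*exp(t), 0]
  [0, exp(t), 0]
  [0, -3*t*exp(t), exp(t)]

Strategy: write M = P · J · P⁻¹ where J is a Jordan canonical form, so e^{tM} = P · e^{tJ} · P⁻¹, and e^{tJ} can be computed block-by-block.

M has Jordan form
J =
  [1, 1, 0]
  [0, 1, 0]
  [0, 0, 1]
(up to reordering of blocks).

Per-block formulas:
  For a 2×2 Jordan block J_2(1): exp(t · J_2(1)) = e^(1t)·(I + t·N), where N is the 2×2 nilpotent shift.
  For a 1×1 block at λ = 1: exp(t · [1]) = [e^(1t)].

After assembling e^{tJ} and conjugating by P, we get:

e^{tM} =
  [exp(t), -t*exp(t), 0]
  [0, exp(t), 0]
  [0, -3*t*exp(t), exp(t)]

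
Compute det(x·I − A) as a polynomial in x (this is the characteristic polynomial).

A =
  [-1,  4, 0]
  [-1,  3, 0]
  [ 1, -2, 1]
x^3 - 3*x^2 + 3*x - 1

Expanding det(x·I − A) (e.g. by cofactor expansion or by noting that A is similar to its Jordan form J, which has the same characteristic polynomial as A) gives
  χ_A(x) = x^3 - 3*x^2 + 3*x - 1
which factors as (x - 1)^3. The eigenvalues (with algebraic multiplicities) are λ = 1 with multiplicity 3.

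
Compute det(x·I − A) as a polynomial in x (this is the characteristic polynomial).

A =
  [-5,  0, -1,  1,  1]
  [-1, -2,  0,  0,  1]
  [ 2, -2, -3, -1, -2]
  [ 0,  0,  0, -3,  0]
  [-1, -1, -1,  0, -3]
x^5 + 16*x^4 + 102*x^3 + 324*x^2 + 513*x + 324

Expanding det(x·I − A) (e.g. by cofactor expansion or by noting that A is similar to its Jordan form J, which has the same characteristic polynomial as A) gives
  χ_A(x) = x^5 + 16*x^4 + 102*x^3 + 324*x^2 + 513*x + 324
which factors as (x + 3)^4*(x + 4). The eigenvalues (with algebraic multiplicities) are λ = -4 with multiplicity 1, λ = -3 with multiplicity 4.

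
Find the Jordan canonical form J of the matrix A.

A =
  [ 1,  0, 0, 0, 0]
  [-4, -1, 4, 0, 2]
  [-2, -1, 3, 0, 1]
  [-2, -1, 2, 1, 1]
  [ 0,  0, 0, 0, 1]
J_2(1) ⊕ J_1(1) ⊕ J_1(1) ⊕ J_1(1)

The characteristic polynomial is
  det(x·I − A) = x^5 - 5*x^4 + 10*x^3 - 10*x^2 + 5*x - 1 = (x - 1)^5

Eigenvalues and multiplicities (the geometric multiplicity of λ is n − rank(A − λI), which equals the number of Jordan blocks for λ):
  λ = 1: algebraic multiplicity = 5, geometric multiplicity = 4

Determining the block sizes for each eigenvalue:
  λ = 1: 4 blocks summing to 5 forces exactly one block of size 2 and the rest size 1 → block sizes [2, 1, 1, 1]

Assembling the blocks gives a Jordan form
J =
  [1, 1, 0, 0, 0]
  [0, 1, 0, 0, 0]
  [0, 0, 1, 0, 0]
  [0, 0, 0, 1, 0]
  [0, 0, 0, 0, 1]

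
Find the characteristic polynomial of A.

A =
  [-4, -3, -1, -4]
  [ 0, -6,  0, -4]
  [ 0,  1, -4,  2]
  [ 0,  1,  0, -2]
x^4 + 16*x^3 + 96*x^2 + 256*x + 256

Expanding det(x·I − A) (e.g. by cofactor expansion or by noting that A is similar to its Jordan form J, which has the same characteristic polynomial as A) gives
  χ_A(x) = x^4 + 16*x^3 + 96*x^2 + 256*x + 256
which factors as (x + 4)^4. The eigenvalues (with algebraic multiplicities) are λ = -4 with multiplicity 4.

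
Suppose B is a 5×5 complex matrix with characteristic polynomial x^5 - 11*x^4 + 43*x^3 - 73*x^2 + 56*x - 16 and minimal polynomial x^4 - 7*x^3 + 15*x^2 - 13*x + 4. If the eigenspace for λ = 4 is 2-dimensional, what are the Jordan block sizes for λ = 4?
Block sizes for λ = 4: [1, 1]

Step 1 — from the characteristic polynomial, algebraic multiplicity of λ = 4 is 2. From dim ker(B − (4)·I) = 2, there are exactly 2 Jordan blocks for λ = 4.
Step 2 — from the minimal polynomial, the factor (x − 4) tells us the largest block for λ = 4 has size 1.
Step 3 — with total size 2, 2 blocks, and largest block 1, the block sizes (in nonincreasing order) are [1, 1].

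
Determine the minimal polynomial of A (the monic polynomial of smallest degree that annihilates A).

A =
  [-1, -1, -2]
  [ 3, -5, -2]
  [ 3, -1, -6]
x^2 + 8*x + 16

The characteristic polynomial is χ_A(x) = (x + 4)^3, so the eigenvalues are known. The minimal polynomial is
  m_A(x) = Π_λ (x − λ)^{k_λ}
where k_λ is the size of the *largest* Jordan block for λ (equivalently, the smallest k with (A − λI)^k v = 0 for every generalised eigenvector v of λ).

  λ = -4: largest Jordan block has size 2, contributing (x + 4)^2

So m_A(x) = (x + 4)^2 = x^2 + 8*x + 16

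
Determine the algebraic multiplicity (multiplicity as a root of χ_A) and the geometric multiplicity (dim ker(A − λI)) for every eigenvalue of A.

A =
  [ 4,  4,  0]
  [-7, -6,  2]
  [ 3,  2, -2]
λ = -2: alg = 2, geom = 1; λ = 0: alg = 1, geom = 1

Step 1 — factor the characteristic polynomial to read off the algebraic multiplicities:
  χ_A(x) = x*(x + 2)^2

Step 2 — compute geometric multiplicities via the rank-nullity identity g(λ) = n − rank(A − λI):
  rank(A − (-2)·I) = 2, so dim ker(A − (-2)·I) = n − 2 = 1
  rank(A − (0)·I) = 2, so dim ker(A − (0)·I) = n − 2 = 1

Summary:
  λ = -2: algebraic multiplicity = 2, geometric multiplicity = 1
  λ = 0: algebraic multiplicity = 1, geometric multiplicity = 1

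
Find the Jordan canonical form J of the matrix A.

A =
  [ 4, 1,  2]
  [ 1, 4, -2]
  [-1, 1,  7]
J_2(5) ⊕ J_1(5)

The characteristic polynomial is
  det(x·I − A) = x^3 - 15*x^2 + 75*x - 125 = (x - 5)^3

Eigenvalues and multiplicities (the geometric multiplicity of λ is n − rank(A − λI), which equals the number of Jordan blocks for λ):
  λ = 5: algebraic multiplicity = 3, geometric multiplicity = 2

Determining the block sizes for each eigenvalue:
  λ = 5: 2 blocks summing to 3 forces exactly one block of size 2 and the rest size 1 → block sizes [2, 1]

Assembling the blocks gives a Jordan form
J =
  [5, 1, 0]
  [0, 5, 0]
  [0, 0, 5]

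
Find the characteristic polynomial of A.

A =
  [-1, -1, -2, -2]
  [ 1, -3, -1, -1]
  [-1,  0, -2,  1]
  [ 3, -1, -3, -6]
x^4 + 12*x^3 + 54*x^2 + 108*x + 81

Expanding det(x·I − A) (e.g. by cofactor expansion or by noting that A is similar to its Jordan form J, which has the same characteristic polynomial as A) gives
  χ_A(x) = x^4 + 12*x^3 + 54*x^2 + 108*x + 81
which factors as (x + 3)^4. The eigenvalues (with algebraic multiplicities) are λ = -3 with multiplicity 4.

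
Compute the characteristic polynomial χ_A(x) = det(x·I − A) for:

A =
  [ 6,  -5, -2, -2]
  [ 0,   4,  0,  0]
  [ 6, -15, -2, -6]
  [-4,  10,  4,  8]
x^4 - 16*x^3 + 96*x^2 - 256*x + 256

Expanding det(x·I − A) (e.g. by cofactor expansion or by noting that A is similar to its Jordan form J, which has the same characteristic polynomial as A) gives
  χ_A(x) = x^4 - 16*x^3 + 96*x^2 - 256*x + 256
which factors as (x - 4)^4. The eigenvalues (with algebraic multiplicities) are λ = 4 with multiplicity 4.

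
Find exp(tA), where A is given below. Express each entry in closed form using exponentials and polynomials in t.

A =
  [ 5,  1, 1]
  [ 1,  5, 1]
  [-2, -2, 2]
e^{tA} =
  [t*exp(4*t) + exp(4*t), t*exp(4*t), t*exp(4*t)]
  [t*exp(4*t), t*exp(4*t) + exp(4*t), t*exp(4*t)]
  [-2*t*exp(4*t), -2*t*exp(4*t), -2*t*exp(4*t) + exp(4*t)]

Strategy: write A = P · J · P⁻¹ where J is a Jordan canonical form, so e^{tA} = P · e^{tJ} · P⁻¹, and e^{tJ} can be computed block-by-block.

A has Jordan form
J =
  [4, 1, 0]
  [0, 4, 0]
  [0, 0, 4]
(up to reordering of blocks).

Per-block formulas:
  For a 2×2 Jordan block J_2(4): exp(t · J_2(4)) = e^(4t)·(I + t·N), where N is the 2×2 nilpotent shift.
  For a 1×1 block at λ = 4: exp(t · [4]) = [e^(4t)].

After assembling e^{tJ} and conjugating by P, we get:

e^{tA} =
  [t*exp(4*t) + exp(4*t), t*exp(4*t), t*exp(4*t)]
  [t*exp(4*t), t*exp(4*t) + exp(4*t), t*exp(4*t)]
  [-2*t*exp(4*t), -2*t*exp(4*t), -2*t*exp(4*t) + exp(4*t)]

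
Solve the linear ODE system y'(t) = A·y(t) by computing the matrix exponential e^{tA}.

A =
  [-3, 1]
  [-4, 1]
e^{tA} =
  [-2*t*exp(-t) + exp(-t), t*exp(-t)]
  [-4*t*exp(-t), 2*t*exp(-t) + exp(-t)]

Strategy: write A = P · J · P⁻¹ where J is a Jordan canonical form, so e^{tA} = P · e^{tJ} · P⁻¹, and e^{tJ} can be computed block-by-block.

A has Jordan form
J =
  [-1,  1]
  [ 0, -1]
(up to reordering of blocks).

Per-block formulas:
  For a 2×2 Jordan block J_2(-1): exp(t · J_2(-1)) = e^(-1t)·(I + t·N), where N is the 2×2 nilpotent shift.

After assembling e^{tJ} and conjugating by P, we get:

e^{tA} =
  [-2*t*exp(-t) + exp(-t), t*exp(-t)]
  [-4*t*exp(-t), 2*t*exp(-t) + exp(-t)]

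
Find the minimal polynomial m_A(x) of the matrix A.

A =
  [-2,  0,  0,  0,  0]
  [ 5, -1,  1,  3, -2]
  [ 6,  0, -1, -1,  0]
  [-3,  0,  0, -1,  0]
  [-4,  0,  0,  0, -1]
x^4 + 5*x^3 + 9*x^2 + 7*x + 2

The characteristic polynomial is χ_A(x) = (x + 1)^4*(x + 2), so the eigenvalues are known. The minimal polynomial is
  m_A(x) = Π_λ (x − λ)^{k_λ}
where k_λ is the size of the *largest* Jordan block for λ (equivalently, the smallest k with (A − λI)^k v = 0 for every generalised eigenvector v of λ).

  λ = -2: largest Jordan block has size 1, contributing (x + 2)
  λ = -1: largest Jordan block has size 3, contributing (x + 1)^3

So m_A(x) = (x + 1)^3*(x + 2) = x^4 + 5*x^3 + 9*x^2 + 7*x + 2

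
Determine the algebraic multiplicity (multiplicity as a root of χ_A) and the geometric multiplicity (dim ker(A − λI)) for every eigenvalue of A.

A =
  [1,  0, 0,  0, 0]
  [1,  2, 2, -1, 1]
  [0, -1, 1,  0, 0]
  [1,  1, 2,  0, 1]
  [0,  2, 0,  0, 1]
λ = 1: alg = 5, geom = 3

Step 1 — factor the characteristic polynomial to read off the algebraic multiplicities:
  χ_A(x) = (x - 1)^5

Step 2 — compute geometric multiplicities via the rank-nullity identity g(λ) = n − rank(A − λI):
  rank(A − (1)·I) = 2, so dim ker(A − (1)·I) = n − 2 = 3

Summary:
  λ = 1: algebraic multiplicity = 5, geometric multiplicity = 3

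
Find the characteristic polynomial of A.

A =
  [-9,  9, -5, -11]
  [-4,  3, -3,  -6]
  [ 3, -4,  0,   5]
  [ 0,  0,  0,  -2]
x^4 + 8*x^3 + 24*x^2 + 32*x + 16

Expanding det(x·I − A) (e.g. by cofactor expansion or by noting that A is similar to its Jordan form J, which has the same characteristic polynomial as A) gives
  χ_A(x) = x^4 + 8*x^3 + 24*x^2 + 32*x + 16
which factors as (x + 2)^4. The eigenvalues (with algebraic multiplicities) are λ = -2 with multiplicity 4.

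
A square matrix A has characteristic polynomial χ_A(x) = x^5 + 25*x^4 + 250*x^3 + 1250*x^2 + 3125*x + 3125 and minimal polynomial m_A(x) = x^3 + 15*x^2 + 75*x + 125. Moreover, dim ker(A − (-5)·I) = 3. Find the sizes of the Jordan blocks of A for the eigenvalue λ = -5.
Block sizes for λ = -5: [3, 1, 1]

Step 1 — from the characteristic polynomial, algebraic multiplicity of λ = -5 is 5. From dim ker(A − (-5)·I) = 3, there are exactly 3 Jordan blocks for λ = -5.
Step 2 — from the minimal polynomial, the factor (x + 5)^3 tells us the largest block for λ = -5 has size 3.
Step 3 — with total size 5, 3 blocks, and largest block 3, the block sizes (in nonincreasing order) are [3, 1, 1].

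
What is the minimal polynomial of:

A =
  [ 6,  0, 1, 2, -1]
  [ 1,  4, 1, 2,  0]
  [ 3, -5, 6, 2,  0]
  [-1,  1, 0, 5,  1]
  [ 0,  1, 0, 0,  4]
x^3 - 15*x^2 + 75*x - 125

The characteristic polynomial is χ_A(x) = (x - 5)^5, so the eigenvalues are known. The minimal polynomial is
  m_A(x) = Π_λ (x − λ)^{k_λ}
where k_λ is the size of the *largest* Jordan block for λ (equivalently, the smallest k with (A − λI)^k v = 0 for every generalised eigenvector v of λ).

  λ = 5: largest Jordan block has size 3, contributing (x − 5)^3

So m_A(x) = (x - 5)^3 = x^3 - 15*x^2 + 75*x - 125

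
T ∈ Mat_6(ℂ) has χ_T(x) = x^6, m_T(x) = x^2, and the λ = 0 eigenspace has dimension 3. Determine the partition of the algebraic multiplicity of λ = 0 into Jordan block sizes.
Block sizes for λ = 0: [2, 2, 2]

Step 1 — from the characteristic polynomial, algebraic multiplicity of λ = 0 is 6. From dim ker(T − (0)·I) = 3, there are exactly 3 Jordan blocks for λ = 0.
Step 2 — from the minimal polynomial, the factor (x − 0)^2 tells us the largest block for λ = 0 has size 2.
Step 3 — with total size 6, 3 blocks, and largest block 2, the block sizes (in nonincreasing order) are [2, 2, 2].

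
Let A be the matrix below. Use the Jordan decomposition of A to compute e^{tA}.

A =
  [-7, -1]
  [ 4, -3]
e^{tA} =
  [-2*t*exp(-5*t) + exp(-5*t), -t*exp(-5*t)]
  [4*t*exp(-5*t), 2*t*exp(-5*t) + exp(-5*t)]

Strategy: write A = P · J · P⁻¹ where J is a Jordan canonical form, so e^{tA} = P · e^{tJ} · P⁻¹, and e^{tJ} can be computed block-by-block.

A has Jordan form
J =
  [-5,  1]
  [ 0, -5]
(up to reordering of blocks).

Per-block formulas:
  For a 2×2 Jordan block J_2(-5): exp(t · J_2(-5)) = e^(-5t)·(I + t·N), where N is the 2×2 nilpotent shift.

After assembling e^{tJ} and conjugating by P, we get:

e^{tA} =
  [-2*t*exp(-5*t) + exp(-5*t), -t*exp(-5*t)]
  [4*t*exp(-5*t), 2*t*exp(-5*t) + exp(-5*t)]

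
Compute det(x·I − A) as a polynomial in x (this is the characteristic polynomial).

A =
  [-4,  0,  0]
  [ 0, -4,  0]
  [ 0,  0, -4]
x^3 + 12*x^2 + 48*x + 64

Expanding det(x·I − A) (e.g. by cofactor expansion or by noting that A is similar to its Jordan form J, which has the same characteristic polynomial as A) gives
  χ_A(x) = x^3 + 12*x^2 + 48*x + 64
which factors as (x + 4)^3. The eigenvalues (with algebraic multiplicities) are λ = -4 with multiplicity 3.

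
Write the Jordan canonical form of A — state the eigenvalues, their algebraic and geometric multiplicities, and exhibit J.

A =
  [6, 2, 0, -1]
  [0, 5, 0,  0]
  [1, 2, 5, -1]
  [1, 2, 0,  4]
J_2(5) ⊕ J_1(5) ⊕ J_1(5)

The characteristic polynomial is
  det(x·I − A) = x^4 - 20*x^3 + 150*x^2 - 500*x + 625 = (x - 5)^4

Eigenvalues and multiplicities (the geometric multiplicity of λ is n − rank(A − λI), which equals the number of Jordan blocks for λ):
  λ = 5: algebraic multiplicity = 4, geometric multiplicity = 3

Determining the block sizes for each eigenvalue:
  λ = 5: 3 blocks summing to 4 forces exactly one block of size 2 and the rest size 1 → block sizes [2, 1, 1]

Assembling the blocks gives a Jordan form
J =
  [5, 1, 0, 0]
  [0, 5, 0, 0]
  [0, 0, 5, 0]
  [0, 0, 0, 5]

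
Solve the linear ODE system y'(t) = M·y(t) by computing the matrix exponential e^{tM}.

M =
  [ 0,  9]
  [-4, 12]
e^{tM} =
  [-6*t*exp(6*t) + exp(6*t), 9*t*exp(6*t)]
  [-4*t*exp(6*t), 6*t*exp(6*t) + exp(6*t)]

Strategy: write M = P · J · P⁻¹ where J is a Jordan canonical form, so e^{tM} = P · e^{tJ} · P⁻¹, and e^{tJ} can be computed block-by-block.

M has Jordan form
J =
  [6, 1]
  [0, 6]
(up to reordering of blocks).

Per-block formulas:
  For a 2×2 Jordan block J_2(6): exp(t · J_2(6)) = e^(6t)·(I + t·N), where N is the 2×2 nilpotent shift.

After assembling e^{tJ} and conjugating by P, we get:

e^{tM} =
  [-6*t*exp(6*t) + exp(6*t), 9*t*exp(6*t)]
  [-4*t*exp(6*t), 6*t*exp(6*t) + exp(6*t)]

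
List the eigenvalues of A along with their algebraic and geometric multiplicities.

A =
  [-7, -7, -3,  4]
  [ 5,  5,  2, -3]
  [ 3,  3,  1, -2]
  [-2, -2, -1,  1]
λ = 0: alg = 4, geom = 2

Step 1 — factor the characteristic polynomial to read off the algebraic multiplicities:
  χ_A(x) = x^4

Step 2 — compute geometric multiplicities via the rank-nullity identity g(λ) = n − rank(A − λI):
  rank(A − (0)·I) = 2, so dim ker(A − (0)·I) = n − 2 = 2

Summary:
  λ = 0: algebraic multiplicity = 4, geometric multiplicity = 2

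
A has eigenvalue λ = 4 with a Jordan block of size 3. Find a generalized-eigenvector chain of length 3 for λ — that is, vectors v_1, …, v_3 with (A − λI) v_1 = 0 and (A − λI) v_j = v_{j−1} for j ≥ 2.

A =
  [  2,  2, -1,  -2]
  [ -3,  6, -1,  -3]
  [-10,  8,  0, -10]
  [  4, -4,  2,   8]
A Jordan chain for λ = 4 of length 3:
v_1 = (0, -2, -4, 0)ᵀ
v_2 = (-2, -3, -10, 4)ᵀ
v_3 = (1, 0, 0, 0)ᵀ

Let N = A − (4)·I. We want v_3 with N^3 v_3 = 0 but N^2 v_3 ≠ 0; then v_{j-1} := N · v_j for j = 3, …, 2.

Pick v_3 = (1, 0, 0, 0)ᵀ.
Then v_2 = N · v_3 = (-2, -3, -10, 4)ᵀ.
Then v_1 = N · v_2 = (0, -2, -4, 0)ᵀ.

Sanity check: (A − (4)·I) v_1 = (0, 0, 0, 0)ᵀ = 0. ✓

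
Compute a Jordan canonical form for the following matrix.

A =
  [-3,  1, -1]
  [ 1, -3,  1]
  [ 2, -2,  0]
J_2(-2) ⊕ J_1(-2)

The characteristic polynomial is
  det(x·I − A) = x^3 + 6*x^2 + 12*x + 8 = (x + 2)^3

Eigenvalues and multiplicities (the geometric multiplicity of λ is n − rank(A − λI), which equals the number of Jordan blocks for λ):
  λ = -2: algebraic multiplicity = 3, geometric multiplicity = 2

Determining the block sizes for each eigenvalue:
  λ = -2: 2 blocks summing to 3 forces exactly one block of size 2 and the rest size 1 → block sizes [2, 1]

Assembling the blocks gives a Jordan form
J =
  [-2,  1,  0]
  [ 0, -2,  0]
  [ 0,  0, -2]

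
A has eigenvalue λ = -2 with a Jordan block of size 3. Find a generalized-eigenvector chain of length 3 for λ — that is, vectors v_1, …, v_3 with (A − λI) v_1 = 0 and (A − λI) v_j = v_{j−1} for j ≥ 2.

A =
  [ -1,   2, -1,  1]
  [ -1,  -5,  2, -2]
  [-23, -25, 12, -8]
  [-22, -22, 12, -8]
A Jordan chain for λ = -2 of length 3:
v_1 = (1, -1, 1, 2)ᵀ
v_2 = (-1, 2, 2, 0)ᵀ
v_3 = (1, -1, 0, 0)ᵀ

Let N = A − (-2)·I. We want v_3 with N^3 v_3 = 0 but N^2 v_3 ≠ 0; then v_{j-1} := N · v_j for j = 3, …, 2.

Pick v_3 = (1, -1, 0, 0)ᵀ.
Then v_2 = N · v_3 = (-1, 2, 2, 0)ᵀ.
Then v_1 = N · v_2 = (1, -1, 1, 2)ᵀ.

Sanity check: (A − (-2)·I) v_1 = (0, 0, 0, 0)ᵀ = 0. ✓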